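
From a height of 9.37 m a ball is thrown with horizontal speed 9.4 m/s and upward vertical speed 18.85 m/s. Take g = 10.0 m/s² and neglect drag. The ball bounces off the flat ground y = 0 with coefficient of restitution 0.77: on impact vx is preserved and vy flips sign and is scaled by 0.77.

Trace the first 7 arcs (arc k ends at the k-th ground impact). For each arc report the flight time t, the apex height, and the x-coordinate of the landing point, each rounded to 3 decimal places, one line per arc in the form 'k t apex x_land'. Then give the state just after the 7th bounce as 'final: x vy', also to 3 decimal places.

1 4.215 27.136 39.618
2 3.588 16.089 73.341
3 2.762 9.539 99.309
4 2.127 5.656 119.304
5 1.638 3.353 134.700
6 1.261 1.988 146.555
7 0.971 1.179 155.683
final: 155.683 3.739

Arc 1: start y=9.370, vy=18.850 → t=4.215, apex=27.136, x_land=39.618, impact vy=-23.296
  bounce: vy ← 0.77·23.296 = 17.938
Arc 2: start y=0.000, vy=17.938 → t=3.588, apex=16.089, x_land=73.341, impact vy=-17.938
  bounce: vy ← 0.77·17.938 = 13.812
Arc 3: start y=0.000, vy=13.812 → t=2.762, apex=9.539, x_land=99.309, impact vy=-13.812
  bounce: vy ← 0.77·13.812 = 10.636
Arc 4: start y=0.000, vy=10.636 → t=2.127, apex=5.656, x_land=119.304, impact vy=-10.636
  bounce: vy ← 0.77·10.636 = 8.189
Arc 5: start y=0.000, vy=8.189 → t=1.638, apex=3.353, x_land=134.700, impact vy=-8.189
  bounce: vy ← 0.77·8.189 = 6.306
Arc 6: start y=0.000, vy=6.306 → t=1.261, apex=1.988, x_land=146.555, impact vy=-6.306
  bounce: vy ← 0.77·6.306 = 4.855
Arc 7: start y=0.000, vy=4.855 → t=0.971, apex=1.179, x_land=155.683, impact vy=-4.855
  bounce: vy ← 0.77·4.855 = 3.739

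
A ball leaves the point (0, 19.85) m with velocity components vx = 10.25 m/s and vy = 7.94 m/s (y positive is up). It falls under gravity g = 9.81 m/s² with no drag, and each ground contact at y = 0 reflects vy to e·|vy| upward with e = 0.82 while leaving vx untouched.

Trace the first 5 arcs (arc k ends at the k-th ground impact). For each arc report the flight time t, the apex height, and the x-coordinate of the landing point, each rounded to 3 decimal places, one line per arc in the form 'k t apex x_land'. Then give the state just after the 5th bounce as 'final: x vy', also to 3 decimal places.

Arc 1: start y=19.850, vy=7.940 → t=2.978, apex=23.063, x_land=30.522, impact vy=-21.272
  bounce: vy ← 0.82·21.272 = 17.443
Arc 2: start y=0.000, vy=17.443 → t=3.556, apex=15.508, x_land=66.973, impact vy=-17.443
  bounce: vy ← 0.82·17.443 = 14.303
Arc 3: start y=0.000, vy=14.303 → t=2.916, apex=10.427, x_land=96.863, impact vy=-14.303
  bounce: vy ← 0.82·14.303 = 11.729
Arc 4: start y=0.000, vy=11.729 → t=2.391, apex=7.011, x_land=121.373, impact vy=-11.729
  bounce: vy ← 0.82·11.729 = 9.618
Arc 5: start y=0.000, vy=9.618 → t=1.961, apex=4.714, x_land=141.470, impact vy=-9.618
  bounce: vy ← 0.82·9.618 = 7.886

1 2.978 23.063 30.522
2 3.556 15.508 66.973
3 2.916 10.427 96.863
4 2.391 7.011 121.373
5 1.961 4.714 141.470
final: 141.470 7.886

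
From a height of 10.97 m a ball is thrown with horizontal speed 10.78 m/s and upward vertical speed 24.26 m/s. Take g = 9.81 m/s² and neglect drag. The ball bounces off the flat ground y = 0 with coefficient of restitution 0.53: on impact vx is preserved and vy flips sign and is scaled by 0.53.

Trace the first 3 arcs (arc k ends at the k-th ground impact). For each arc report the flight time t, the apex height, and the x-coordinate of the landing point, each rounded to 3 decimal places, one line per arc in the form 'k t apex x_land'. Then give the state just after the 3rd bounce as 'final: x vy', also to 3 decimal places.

1 5.363 40.967 57.813
2 3.063 11.508 90.837
3 1.624 3.233 108.339
final: 108.339 4.221

Arc 1: start y=10.970, vy=24.260 → t=5.363, apex=40.967, x_land=57.813, impact vy=-28.351
  bounce: vy ← 0.53·28.351 = 15.026
Arc 2: start y=0.000, vy=15.026 → t=3.063, apex=11.508, x_land=90.837, impact vy=-15.026
  bounce: vy ← 0.53·15.026 = 7.964
Arc 3: start y=0.000, vy=7.964 → t=1.624, apex=3.233, x_land=108.339, impact vy=-7.964
  bounce: vy ← 0.53·7.964 = 4.221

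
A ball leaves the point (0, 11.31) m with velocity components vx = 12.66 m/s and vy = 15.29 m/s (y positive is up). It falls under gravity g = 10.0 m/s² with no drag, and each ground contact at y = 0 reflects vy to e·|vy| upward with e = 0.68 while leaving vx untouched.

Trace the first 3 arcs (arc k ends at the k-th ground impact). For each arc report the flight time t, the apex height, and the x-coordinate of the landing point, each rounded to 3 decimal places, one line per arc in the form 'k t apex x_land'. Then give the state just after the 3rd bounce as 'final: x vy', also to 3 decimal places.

1 3.674 22.999 46.509
2 2.917 10.635 83.436
3 1.983 4.918 108.547
final: 108.547 6.744

Arc 1: start y=11.310, vy=15.290 → t=3.674, apex=22.999, x_land=46.509, impact vy=-21.447
  bounce: vy ← 0.68·21.447 = 14.584
Arc 2: start y=0.000, vy=14.584 → t=2.917, apex=10.635, x_land=83.436, impact vy=-14.584
  bounce: vy ← 0.68·14.584 = 9.917
Arc 3: start y=0.000, vy=9.917 → t=1.983, apex=4.918, x_land=108.547, impact vy=-9.917
  bounce: vy ← 0.68·9.917 = 6.744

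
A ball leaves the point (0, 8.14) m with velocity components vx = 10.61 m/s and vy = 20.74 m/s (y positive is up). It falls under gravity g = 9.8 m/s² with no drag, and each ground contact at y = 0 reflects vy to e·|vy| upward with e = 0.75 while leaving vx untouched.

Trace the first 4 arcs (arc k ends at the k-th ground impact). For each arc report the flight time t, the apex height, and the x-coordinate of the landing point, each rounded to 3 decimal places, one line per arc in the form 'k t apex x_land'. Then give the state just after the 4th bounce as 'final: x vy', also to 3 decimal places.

Arc 1: start y=8.140, vy=20.740 → t=4.594, apex=30.086, x_land=48.745, impact vy=-24.284
  bounce: vy ← 0.75·24.284 = 18.213
Arc 2: start y=0.000, vy=18.213 → t=3.717, apex=16.924, x_land=88.181, impact vy=-18.213
  bounce: vy ← 0.75·18.213 = 13.660
Arc 3: start y=0.000, vy=13.660 → t=2.788, apex=9.519, x_land=117.758, impact vy=-13.660
  bounce: vy ← 0.75·13.660 = 10.245
Arc 4: start y=0.000, vy=10.245 → t=2.091, apex=5.355, x_land=139.941, impact vy=-10.245
  bounce: vy ← 0.75·10.245 = 7.683

1 4.594 30.086 48.745
2 3.717 16.924 88.181
3 2.788 9.519 117.758
4 2.091 5.355 139.941
final: 139.941 7.683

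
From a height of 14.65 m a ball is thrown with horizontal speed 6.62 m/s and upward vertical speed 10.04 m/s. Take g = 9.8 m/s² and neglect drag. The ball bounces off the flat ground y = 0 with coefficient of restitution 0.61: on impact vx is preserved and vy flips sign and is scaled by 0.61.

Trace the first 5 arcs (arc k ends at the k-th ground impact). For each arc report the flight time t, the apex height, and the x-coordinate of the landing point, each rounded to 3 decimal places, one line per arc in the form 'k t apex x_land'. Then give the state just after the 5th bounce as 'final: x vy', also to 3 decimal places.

Arc 1: start y=14.650, vy=10.040 → t=3.034, apex=19.793, x_land=20.087, impact vy=-19.696
  bounce: vy ← 0.61·19.696 = 12.015
Arc 2: start y=0.000, vy=12.015 → t=2.452, apex=7.365, x_land=36.319, impact vy=-12.015
  bounce: vy ← 0.61·12.015 = 7.329
Arc 3: start y=0.000, vy=7.329 → t=1.496, apex=2.740, x_land=46.221, impact vy=-7.329
  bounce: vy ← 0.61·7.329 = 4.471
Arc 4: start y=0.000, vy=4.471 → t=0.912, apex=1.020, x_land=52.261, impact vy=-4.471
  bounce: vy ← 0.61·4.471 = 2.727
Arc 5: start y=0.000, vy=2.727 → t=0.557, apex=0.379, x_land=55.945, impact vy=-2.727
  bounce: vy ← 0.61·2.727 = 1.664

1 3.034 19.793 20.087
2 2.452 7.365 36.319
3 1.496 2.740 46.221
4 0.912 1.020 52.261
5 0.557 0.379 55.945
final: 55.945 1.664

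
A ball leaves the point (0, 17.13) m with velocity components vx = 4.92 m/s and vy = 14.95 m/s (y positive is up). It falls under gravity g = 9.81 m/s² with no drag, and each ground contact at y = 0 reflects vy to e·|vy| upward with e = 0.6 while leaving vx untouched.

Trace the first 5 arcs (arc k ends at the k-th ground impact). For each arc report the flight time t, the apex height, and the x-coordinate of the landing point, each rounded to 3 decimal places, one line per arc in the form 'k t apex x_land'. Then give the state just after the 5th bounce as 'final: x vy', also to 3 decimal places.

Arc 1: start y=17.130, vy=14.950 → t=3.935, apex=28.522, x_land=19.362, impact vy=-23.656
  bounce: vy ← 0.6·23.656 = 14.193
Arc 2: start y=0.000, vy=14.193 → t=2.894, apex=10.268, x_land=33.599, impact vy=-14.193
  bounce: vy ← 0.6·14.193 = 8.516
Arc 3: start y=0.000, vy=8.516 → t=1.736, apex=3.696, x_land=42.141, impact vy=-8.516
  bounce: vy ← 0.6·8.516 = 5.110
Arc 4: start y=0.000, vy=5.110 → t=1.042, apex=1.331, x_land=47.266, impact vy=-5.110
  bounce: vy ← 0.6·5.110 = 3.066
Arc 5: start y=0.000, vy=3.066 → t=0.625, apex=0.479, x_land=50.341, impact vy=-3.066
  bounce: vy ← 0.6·3.066 = 1.839

1 3.935 28.522 19.362
2 2.894 10.268 33.599
3 1.736 3.696 42.141
4 1.042 1.331 47.266
5 0.625 0.479 50.341
final: 50.341 1.839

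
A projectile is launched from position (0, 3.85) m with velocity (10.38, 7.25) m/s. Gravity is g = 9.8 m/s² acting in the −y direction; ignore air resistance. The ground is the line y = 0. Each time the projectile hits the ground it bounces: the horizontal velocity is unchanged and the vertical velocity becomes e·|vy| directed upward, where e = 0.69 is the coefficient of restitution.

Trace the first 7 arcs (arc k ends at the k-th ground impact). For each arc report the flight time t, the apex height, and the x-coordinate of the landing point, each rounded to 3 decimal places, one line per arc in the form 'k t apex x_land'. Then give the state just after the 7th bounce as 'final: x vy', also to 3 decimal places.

Arc 1: start y=3.850, vy=7.250 → t=1.894, apex=6.532, x_land=19.663, impact vy=-11.315
  bounce: vy ← 0.69·11.315 = 7.807
Arc 2: start y=0.000, vy=7.807 → t=1.593, apex=3.110, x_land=36.202, impact vy=-7.807
  bounce: vy ← 0.69·7.807 = 5.387
Arc 3: start y=0.000, vy=5.387 → t=1.099, apex=1.481, x_land=47.613, impact vy=-5.387
  bounce: vy ← 0.69·5.387 = 3.717
Arc 4: start y=0.000, vy=3.717 → t=0.759, apex=0.705, x_land=55.487, impact vy=-3.717
  bounce: vy ← 0.69·3.717 = 2.565
Arc 5: start y=0.000, vy=2.565 → t=0.523, apex=0.336, x_land=60.920, impact vy=-2.565
  bounce: vy ← 0.69·2.565 = 1.770
Arc 6: start y=0.000, vy=1.770 → t=0.361, apex=0.160, x_land=64.669, impact vy=-1.770
  bounce: vy ← 0.69·1.770 = 1.221
Arc 7: start y=0.000, vy=1.221 → t=0.249, apex=0.076, x_land=67.256, impact vy=-1.221
  bounce: vy ← 0.69·1.221 = 0.843

1 1.894 6.532 19.663
2 1.593 3.110 36.202
3 1.099 1.481 47.613
4 0.759 0.705 55.487
5 0.523 0.336 60.920
6 0.361 0.160 64.669
7 0.249 0.076 67.256
final: 67.256 0.843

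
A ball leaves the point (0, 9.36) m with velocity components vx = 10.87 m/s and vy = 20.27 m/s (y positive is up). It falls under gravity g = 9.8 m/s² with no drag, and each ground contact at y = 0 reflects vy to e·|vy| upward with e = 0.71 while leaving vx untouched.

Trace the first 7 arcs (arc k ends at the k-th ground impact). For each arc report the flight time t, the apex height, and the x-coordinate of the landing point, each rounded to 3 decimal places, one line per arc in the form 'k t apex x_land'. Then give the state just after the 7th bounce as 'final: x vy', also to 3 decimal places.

Arc 1: start y=9.360, vy=20.270 → t=4.556, apex=30.323, x_land=49.524, impact vy=-24.379
  bounce: vy ← 0.71·24.379 = 17.309
Arc 2: start y=0.000, vy=17.309 → t=3.532, apex=15.286, x_land=87.921, impact vy=-17.309
  bounce: vy ← 0.71·17.309 = 12.289
Arc 3: start y=0.000, vy=12.289 → t=2.508, apex=7.706, x_land=115.184, impact vy=-12.289
  bounce: vy ← 0.71·12.289 = 8.725
Arc 4: start y=0.000, vy=8.725 → t=1.781, apex=3.884, x_land=134.540, impact vy=-8.725
  bounce: vy ← 0.71·8.725 = 6.195
Arc 5: start y=0.000, vy=6.195 → t=1.264, apex=1.958, x_land=148.283, impact vy=-6.195
  bounce: vy ← 0.71·6.195 = 4.399
Arc 6: start y=0.000, vy=4.399 → t=0.898, apex=0.987, x_land=158.041, impact vy=-4.399
  bounce: vy ← 0.71·4.399 = 3.123
Arc 7: start y=0.000, vy=3.123 → t=0.637, apex=0.498, x_land=164.968, impact vy=-3.123
  bounce: vy ← 0.71·3.123 = 2.217

1 4.556 30.323 49.524
2 3.532 15.286 87.921
3 2.508 7.706 115.184
4 1.781 3.884 134.540
5 1.264 1.958 148.283
6 0.898 0.987 158.041
7 0.637 0.498 164.968
final: 164.968 2.217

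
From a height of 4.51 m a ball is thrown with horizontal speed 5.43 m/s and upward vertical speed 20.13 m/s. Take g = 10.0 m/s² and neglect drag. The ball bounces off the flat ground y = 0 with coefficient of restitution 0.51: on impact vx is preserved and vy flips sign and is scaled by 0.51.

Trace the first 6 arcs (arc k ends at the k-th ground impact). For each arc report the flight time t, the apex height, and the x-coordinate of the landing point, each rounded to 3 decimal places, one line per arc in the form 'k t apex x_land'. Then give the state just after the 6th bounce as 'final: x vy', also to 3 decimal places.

1 4.239 24.771 23.017
2 2.270 6.443 35.344
3 1.158 1.676 41.632
4 0.591 0.436 44.838
5 0.301 0.113 46.473
6 0.154 0.029 47.307
final: 47.307 0.392

Arc 1: start y=4.510, vy=20.130 → t=4.239, apex=24.771, x_land=23.017, impact vy=-22.258
  bounce: vy ← 0.51·22.258 = 11.352
Arc 2: start y=0.000, vy=11.352 → t=2.270, apex=6.443, x_land=35.344, impact vy=-11.352
  bounce: vy ← 0.51·11.352 = 5.789
Arc 3: start y=0.000, vy=5.789 → t=1.158, apex=1.676, x_land=41.632, impact vy=-5.789
  bounce: vy ← 0.51·5.789 = 2.953
Arc 4: start y=0.000, vy=2.953 → t=0.591, apex=0.436, x_land=44.838, impact vy=-2.953
  bounce: vy ← 0.51·2.953 = 1.506
Arc 5: start y=0.000, vy=1.506 → t=0.301, apex=0.113, x_land=46.473, impact vy=-1.506
  bounce: vy ← 0.51·1.506 = 0.768
Arc 6: start y=0.000, vy=0.768 → t=0.154, apex=0.029, x_land=47.307, impact vy=-0.768
  bounce: vy ← 0.51·0.768 = 0.392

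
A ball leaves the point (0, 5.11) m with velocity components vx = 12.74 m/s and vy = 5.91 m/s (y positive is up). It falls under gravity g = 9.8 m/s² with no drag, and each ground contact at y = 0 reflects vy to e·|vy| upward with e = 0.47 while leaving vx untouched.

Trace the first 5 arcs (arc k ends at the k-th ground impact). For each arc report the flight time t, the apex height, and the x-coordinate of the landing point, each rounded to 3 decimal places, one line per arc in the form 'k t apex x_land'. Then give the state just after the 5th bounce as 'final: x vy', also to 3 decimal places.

Arc 1: start y=5.110, vy=5.910 → t=1.789, apex=6.892, x_land=22.792, impact vy=-11.623
  bounce: vy ← 0.47·11.623 = 5.463
Arc 2: start y=0.000, vy=5.463 → t=1.115, apex=1.522, x_land=36.995, impact vy=-5.463
  bounce: vy ← 0.47·5.463 = 2.567
Arc 3: start y=0.000, vy=2.567 → t=0.524, apex=0.336, x_land=43.670, impact vy=-2.567
  bounce: vy ← 0.47·2.567 = 1.207
Arc 4: start y=0.000, vy=1.207 → t=0.246, apex=0.074, x_land=46.808, impact vy=-1.207
  bounce: vy ← 0.47·1.207 = 0.567
Arc 5: start y=0.000, vy=0.567 → t=0.116, apex=0.016, x_land=48.282, impact vy=-0.567
  bounce: vy ← 0.47·0.567 = 0.267

1 1.789 6.892 22.792
2 1.115 1.522 36.995
3 0.524 0.336 43.670
4 0.246 0.074 46.808
5 0.116 0.016 48.282
final: 48.282 0.267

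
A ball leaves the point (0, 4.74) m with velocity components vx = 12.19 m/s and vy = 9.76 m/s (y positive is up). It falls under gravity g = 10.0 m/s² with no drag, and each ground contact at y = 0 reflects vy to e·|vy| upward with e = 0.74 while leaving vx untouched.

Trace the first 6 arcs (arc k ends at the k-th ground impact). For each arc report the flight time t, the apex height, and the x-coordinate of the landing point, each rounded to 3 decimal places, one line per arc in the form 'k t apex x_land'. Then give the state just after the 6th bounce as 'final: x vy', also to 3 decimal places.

Arc 1: start y=4.740, vy=9.760 → t=2.355, apex=9.503, x_land=28.703, impact vy=-13.786
  bounce: vy ← 0.74·13.786 = 10.202
Arc 2: start y=0.000, vy=10.202 → t=2.040, apex=5.204, x_land=53.575, impact vy=-10.202
  bounce: vy ← 0.74·10.202 = 7.549
Arc 3: start y=0.000, vy=7.549 → t=1.510, apex=2.850, x_land=71.980, impact vy=-7.549
  bounce: vy ← 0.74·7.549 = 5.586
Arc 4: start y=0.000, vy=5.586 → t=1.117, apex=1.560, x_land=85.600, impact vy=-5.586
  bounce: vy ← 0.74·5.586 = 4.134
Arc 5: start y=0.000, vy=4.134 → t=0.827, apex=0.854, x_land=95.678, impact vy=-4.134
  bounce: vy ← 0.74·4.134 = 3.059
Arc 6: start y=0.000, vy=3.059 → t=0.612, apex=0.468, x_land=103.136, impact vy=-3.059
  bounce: vy ← 0.74·3.059 = 2.264

1 2.355 9.503 28.703
2 2.040 5.204 53.575
3 1.510 2.850 71.980
4 1.117 1.560 85.600
5 0.827 0.854 95.678
6 0.612 0.468 103.136
final: 103.136 2.264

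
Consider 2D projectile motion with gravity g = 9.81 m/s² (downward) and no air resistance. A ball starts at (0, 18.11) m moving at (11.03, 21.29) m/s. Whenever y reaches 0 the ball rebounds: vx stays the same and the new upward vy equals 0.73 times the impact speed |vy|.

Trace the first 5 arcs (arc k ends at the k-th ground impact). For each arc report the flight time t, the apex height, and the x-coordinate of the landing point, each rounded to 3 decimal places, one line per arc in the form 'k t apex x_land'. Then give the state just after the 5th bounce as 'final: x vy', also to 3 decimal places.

1 5.069 41.212 55.910
2 4.232 21.962 102.589
3 3.089 11.704 136.664
4 2.255 6.237 161.539
5 1.646 3.324 179.698
final: 179.698 5.895

Arc 1: start y=18.110, vy=21.290 → t=5.069, apex=41.212, x_land=55.910, impact vy=-28.436
  bounce: vy ← 0.73·28.436 = 20.758
Arc 2: start y=0.000, vy=20.758 → t=4.232, apex=21.962, x_land=102.589, impact vy=-20.758
  bounce: vy ← 0.73·20.758 = 15.153
Arc 3: start y=0.000, vy=15.153 → t=3.089, apex=11.704, x_land=136.664, impact vy=-15.153
  bounce: vy ← 0.73·15.153 = 11.062
Arc 4: start y=0.000, vy=11.062 → t=2.255, apex=6.237, x_land=161.539, impact vy=-11.062
  bounce: vy ← 0.73·11.062 = 8.075
Arc 5: start y=0.000, vy=8.075 → t=1.646, apex=3.324, x_land=179.698, impact vy=-8.075
  bounce: vy ← 0.73·8.075 = 5.895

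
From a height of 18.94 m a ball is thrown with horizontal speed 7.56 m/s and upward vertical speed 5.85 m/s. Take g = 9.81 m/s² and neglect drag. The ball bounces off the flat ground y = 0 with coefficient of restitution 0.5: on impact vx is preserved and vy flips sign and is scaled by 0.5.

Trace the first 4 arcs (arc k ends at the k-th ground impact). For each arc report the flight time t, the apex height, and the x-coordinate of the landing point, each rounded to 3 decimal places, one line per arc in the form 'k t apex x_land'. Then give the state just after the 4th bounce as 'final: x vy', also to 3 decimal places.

Arc 1: start y=18.940, vy=5.850 → t=2.650, apex=20.684, x_land=20.033, impact vy=-20.145
  bounce: vy ← 0.5·20.145 = 10.073
Arc 2: start y=0.000, vy=10.073 → t=2.054, apex=5.171, x_land=35.558, impact vy=-10.073
  bounce: vy ← 0.5·10.073 = 5.036
Arc 3: start y=0.000, vy=5.036 → t=1.027, apex=1.293, x_land=43.320, impact vy=-5.036
  bounce: vy ← 0.5·5.036 = 2.518
Arc 4: start y=0.000, vy=2.518 → t=0.513, apex=0.323, x_land=47.201, impact vy=-2.518
  bounce: vy ← 0.5·2.518 = 1.259

1 2.650 20.684 20.033
2 2.054 5.171 35.558
3 1.027 1.293 43.320
4 0.513 0.323 47.201
final: 47.201 1.259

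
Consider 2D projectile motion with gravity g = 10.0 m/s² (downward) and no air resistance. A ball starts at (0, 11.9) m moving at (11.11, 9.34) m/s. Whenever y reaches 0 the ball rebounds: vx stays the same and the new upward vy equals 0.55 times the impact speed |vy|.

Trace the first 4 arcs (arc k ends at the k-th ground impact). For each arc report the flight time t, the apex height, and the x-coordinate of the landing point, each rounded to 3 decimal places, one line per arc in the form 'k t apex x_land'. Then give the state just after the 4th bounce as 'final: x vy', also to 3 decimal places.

1 2.737 16.262 30.413
2 1.984 4.919 52.453
3 1.091 1.488 64.574
4 0.600 0.450 71.241
final: 71.241 1.650

Arc 1: start y=11.900, vy=9.340 → t=2.737, apex=16.262, x_land=30.413, impact vy=-18.034
  bounce: vy ← 0.55·18.034 = 9.919
Arc 2: start y=0.000, vy=9.919 → t=1.984, apex=4.919, x_land=52.453, impact vy=-9.919
  bounce: vy ← 0.55·9.919 = 5.455
Arc 3: start y=0.000, vy=5.455 → t=1.091, apex=1.488, x_land=64.574, impact vy=-5.455
  bounce: vy ← 0.55·5.455 = 3.000
Arc 4: start y=0.000, vy=3.000 → t=0.600, apex=0.450, x_land=71.241, impact vy=-3.000
  bounce: vy ← 0.55·3.000 = 1.650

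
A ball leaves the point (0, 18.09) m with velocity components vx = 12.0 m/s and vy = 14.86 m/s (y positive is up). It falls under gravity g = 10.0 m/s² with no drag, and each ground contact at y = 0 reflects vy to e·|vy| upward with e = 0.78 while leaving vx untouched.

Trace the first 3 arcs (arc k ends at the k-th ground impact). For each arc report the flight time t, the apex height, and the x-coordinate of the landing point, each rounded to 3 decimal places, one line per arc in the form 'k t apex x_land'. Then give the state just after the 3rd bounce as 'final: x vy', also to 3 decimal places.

1 3.900 29.131 46.797
2 3.765 17.723 91.982
3 2.937 10.783 127.227
final: 127.227 11.455

Arc 1: start y=18.090, vy=14.860 → t=3.900, apex=29.131, x_land=46.797, impact vy=-24.138
  bounce: vy ← 0.78·24.138 = 18.827
Arc 2: start y=0.000, vy=18.827 → t=3.765, apex=17.723, x_land=91.982, impact vy=-18.827
  bounce: vy ← 0.78·18.827 = 14.685
Arc 3: start y=0.000, vy=14.685 → t=2.937, apex=10.783, x_land=127.227, impact vy=-14.685
  bounce: vy ← 0.78·14.685 = 11.455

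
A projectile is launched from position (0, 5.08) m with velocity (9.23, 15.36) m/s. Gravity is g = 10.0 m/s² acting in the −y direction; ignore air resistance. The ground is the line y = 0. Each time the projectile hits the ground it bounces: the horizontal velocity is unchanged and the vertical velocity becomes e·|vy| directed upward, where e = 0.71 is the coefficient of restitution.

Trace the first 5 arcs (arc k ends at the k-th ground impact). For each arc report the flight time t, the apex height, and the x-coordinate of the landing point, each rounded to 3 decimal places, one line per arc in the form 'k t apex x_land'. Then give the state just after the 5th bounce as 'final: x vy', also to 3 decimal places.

Arc 1: start y=5.080, vy=15.360 → t=3.373, apex=16.876, x_land=31.135, impact vy=-18.372
  bounce: vy ← 0.71·18.372 = 13.044
Arc 2: start y=0.000, vy=13.044 → t=2.609, apex=8.507, x_land=55.214, impact vy=-13.044
  bounce: vy ← 0.71·13.044 = 9.261
Arc 3: start y=0.000, vy=9.261 → t=1.852, apex=4.289, x_land=72.310, impact vy=-9.261
  bounce: vy ← 0.71·9.261 = 6.576
Arc 4: start y=0.000, vy=6.576 → t=1.315, apex=2.162, x_land=84.449, impact vy=-6.576
  bounce: vy ← 0.71·6.576 = 4.669
Arc 5: start y=0.000, vy=4.669 → t=0.934, apex=1.090, x_land=93.067, impact vy=-4.669
  bounce: vy ← 0.71·4.669 = 3.315

1 3.373 16.876 31.135
2 2.609 8.507 55.214
3 1.852 4.289 72.310
4 1.315 2.162 84.449
5 0.934 1.090 93.067
final: 93.067 3.315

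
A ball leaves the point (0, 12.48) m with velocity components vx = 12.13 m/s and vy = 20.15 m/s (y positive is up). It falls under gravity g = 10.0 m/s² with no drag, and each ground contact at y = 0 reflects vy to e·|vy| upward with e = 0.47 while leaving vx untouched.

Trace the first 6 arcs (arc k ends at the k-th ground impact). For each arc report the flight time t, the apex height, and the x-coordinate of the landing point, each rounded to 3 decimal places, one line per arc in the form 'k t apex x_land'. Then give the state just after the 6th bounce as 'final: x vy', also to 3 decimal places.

Arc 1: start y=12.480, vy=20.150 → t=4.576, apex=32.781, x_land=55.501, impact vy=-25.605
  bounce: vy ← 0.47·25.605 = 12.034
Arc 2: start y=0.000, vy=12.034 → t=2.407, apex=7.241, x_land=84.696, impact vy=-12.034
  bounce: vy ← 0.47·12.034 = 5.656
Arc 3: start y=0.000, vy=5.656 → t=1.131, apex=1.600, x_land=98.418, impact vy=-5.656
  bounce: vy ← 0.47·5.656 = 2.658
Arc 4: start y=0.000, vy=2.658 → t=0.532, apex=0.353, x_land=104.868, impact vy=-2.658
  bounce: vy ← 0.47·2.658 = 1.249
Arc 5: start y=0.000, vy=1.249 → t=0.250, apex=0.078, x_land=107.899, impact vy=-1.249
  bounce: vy ← 0.47·1.249 = 0.587
Arc 6: start y=0.000, vy=0.587 → t=0.117, apex=0.017, x_land=109.323, impact vy=-0.587
  bounce: vy ← 0.47·0.587 = 0.276

1 4.576 32.781 55.501
2 2.407 7.241 84.696
3 1.131 1.600 98.418
4 0.532 0.353 104.868
5 0.250 0.078 107.899
6 0.117 0.017 109.323
final: 109.323 0.276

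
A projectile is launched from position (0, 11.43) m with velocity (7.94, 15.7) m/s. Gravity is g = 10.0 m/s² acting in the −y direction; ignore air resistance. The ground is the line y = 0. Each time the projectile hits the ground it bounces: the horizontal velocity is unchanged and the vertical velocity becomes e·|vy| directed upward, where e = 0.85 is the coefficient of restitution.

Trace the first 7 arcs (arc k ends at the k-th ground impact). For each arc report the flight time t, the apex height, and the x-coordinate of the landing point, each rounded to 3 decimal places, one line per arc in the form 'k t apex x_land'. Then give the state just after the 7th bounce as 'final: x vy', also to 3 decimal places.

Arc 1: start y=11.430, vy=15.700 → t=3.750, apex=23.755, x_land=29.772, impact vy=-21.797
  bounce: vy ← 0.85·21.797 = 18.527
Arc 2: start y=0.000, vy=18.527 → t=3.705, apex=17.163, x_land=59.193, impact vy=-18.527
  bounce: vy ← 0.85·18.527 = 15.748
Arc 3: start y=0.000, vy=15.748 → t=3.150, apex=12.400, x_land=84.201, impact vy=-15.748
  bounce: vy ← 0.85·15.748 = 13.386
Arc 4: start y=0.000, vy=13.386 → t=2.677, apex=8.959, x_land=105.458, impact vy=-13.386
  bounce: vy ← 0.85·13.386 = 11.378
Arc 5: start y=0.000, vy=11.378 → t=2.276, apex=6.473, x_land=123.526, impact vy=-11.378
  bounce: vy ← 0.85·11.378 = 9.671
Arc 6: start y=0.000, vy=9.671 → t=1.934, apex=4.677, x_land=138.884, impact vy=-9.671
  bounce: vy ← 0.85·9.671 = 8.221
Arc 7: start y=0.000, vy=8.221 → t=1.644, apex=3.379, x_land=151.938, impact vy=-8.221
  bounce: vy ← 0.85·8.221 = 6.987

1 3.750 23.755 29.772
2 3.705 17.163 59.193
3 3.150 12.400 84.201
4 2.677 8.959 105.458
5 2.276 6.473 123.526
6 1.934 4.677 138.884
7 1.644 3.379 151.938
final: 151.938 6.987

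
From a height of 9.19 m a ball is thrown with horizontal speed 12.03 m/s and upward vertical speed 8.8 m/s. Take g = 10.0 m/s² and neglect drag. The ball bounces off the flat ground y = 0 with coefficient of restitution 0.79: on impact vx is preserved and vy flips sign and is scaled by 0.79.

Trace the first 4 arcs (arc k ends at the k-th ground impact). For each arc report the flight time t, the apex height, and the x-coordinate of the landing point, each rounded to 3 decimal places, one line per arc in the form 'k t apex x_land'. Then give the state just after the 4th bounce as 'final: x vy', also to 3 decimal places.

Arc 1: start y=9.190, vy=8.800 → t=2.496, apex=13.062, x_land=30.030, impact vy=-16.163
  bounce: vy ← 0.79·16.163 = 12.769
Arc 2: start y=0.000, vy=12.769 → t=2.554, apex=8.152, x_land=60.752, impact vy=-12.769
  bounce: vy ← 0.79·12.769 = 10.087
Arc 3: start y=0.000, vy=10.087 → t=2.017, apex=5.088, x_land=85.022, impact vy=-10.087
  bounce: vy ← 0.79·10.087 = 7.969
Arc 4: start y=0.000, vy=7.969 → t=1.594, apex=3.175, x_land=104.195, impact vy=-7.969
  bounce: vy ← 0.79·7.969 = 6.295

1 2.496 13.062 30.030
2 2.554 8.152 60.752
3 2.017 5.088 85.022
4 1.594 3.175 104.195
final: 104.195 6.295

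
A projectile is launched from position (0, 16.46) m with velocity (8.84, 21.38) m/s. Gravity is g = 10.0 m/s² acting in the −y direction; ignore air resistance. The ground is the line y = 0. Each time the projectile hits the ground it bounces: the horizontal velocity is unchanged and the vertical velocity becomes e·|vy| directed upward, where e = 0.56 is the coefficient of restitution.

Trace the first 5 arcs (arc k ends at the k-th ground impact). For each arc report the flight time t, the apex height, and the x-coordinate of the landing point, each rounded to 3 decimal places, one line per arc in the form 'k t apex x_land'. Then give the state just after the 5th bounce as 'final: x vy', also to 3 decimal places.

1 4.942 39.315 43.688
2 3.141 12.329 71.451
3 1.759 3.866 86.998
4 0.985 1.213 95.705
5 0.552 0.380 100.581
final: 100.581 1.544

Arc 1: start y=16.460, vy=21.380 → t=4.942, apex=39.315, x_land=43.688, impact vy=-28.041
  bounce: vy ← 0.56·28.041 = 15.703
Arc 2: start y=0.000, vy=15.703 → t=3.141, apex=12.329, x_land=71.451, impact vy=-15.703
  bounce: vy ← 0.56·15.703 = 8.794
Arc 3: start y=0.000, vy=8.794 → t=1.759, apex=3.866, x_land=86.998, impact vy=-8.794
  bounce: vy ← 0.56·8.794 = 4.924
Arc 4: start y=0.000, vy=4.924 → t=0.985, apex=1.213, x_land=95.705, impact vy=-4.924
  bounce: vy ← 0.56·4.924 = 2.758
Arc 5: start y=0.000, vy=2.758 → t=0.552, apex=0.380, x_land=100.581, impact vy=-2.758
  bounce: vy ← 0.56·2.758 = 1.544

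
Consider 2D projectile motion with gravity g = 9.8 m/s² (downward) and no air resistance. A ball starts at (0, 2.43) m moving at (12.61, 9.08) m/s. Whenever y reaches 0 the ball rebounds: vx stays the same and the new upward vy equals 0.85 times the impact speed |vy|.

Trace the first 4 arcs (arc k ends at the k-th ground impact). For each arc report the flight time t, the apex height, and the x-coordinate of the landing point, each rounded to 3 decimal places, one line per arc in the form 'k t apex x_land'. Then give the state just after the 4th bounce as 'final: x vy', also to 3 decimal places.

1 2.090 6.636 26.359
2 1.978 4.795 51.307
3 1.682 3.464 72.512
4 1.429 2.503 90.537
final: 90.537 5.953

Arc 1: start y=2.430, vy=9.080 → t=2.090, apex=6.636, x_land=26.359, impact vy=-11.405
  bounce: vy ← 0.85·11.405 = 9.694
Arc 2: start y=0.000, vy=9.694 → t=1.978, apex=4.795, x_land=51.307, impact vy=-9.694
  bounce: vy ← 0.85·9.694 = 8.240
Arc 3: start y=0.000, vy=8.240 → t=1.682, apex=3.464, x_land=72.512, impact vy=-8.240
  bounce: vy ← 0.85·8.240 = 7.004
Arc 4: start y=0.000, vy=7.004 → t=1.429, apex=2.503, x_land=90.537, impact vy=-7.004
  bounce: vy ← 0.85·7.004 = 5.953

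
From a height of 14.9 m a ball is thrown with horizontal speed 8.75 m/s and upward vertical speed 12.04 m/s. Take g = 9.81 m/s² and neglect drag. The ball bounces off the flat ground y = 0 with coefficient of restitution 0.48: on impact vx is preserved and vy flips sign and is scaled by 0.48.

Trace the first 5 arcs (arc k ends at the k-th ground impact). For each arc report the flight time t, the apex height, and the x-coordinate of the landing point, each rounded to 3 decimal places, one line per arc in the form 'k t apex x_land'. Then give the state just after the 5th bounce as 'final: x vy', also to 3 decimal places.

1 3.359 22.288 29.391
2 2.046 5.135 47.297
3 0.982 1.183 55.892
4 0.471 0.273 60.018
5 0.226 0.063 61.998
final: 61.998 0.533

Arc 1: start y=14.900, vy=12.040 → t=3.359, apex=22.288, x_land=29.391, impact vy=-20.912
  bounce: vy ← 0.48·20.912 = 10.038
Arc 2: start y=0.000, vy=10.038 → t=2.046, apex=5.135, x_land=47.297, impact vy=-10.038
  bounce: vy ← 0.48·10.038 = 4.818
Arc 3: start y=0.000, vy=4.818 → t=0.982, apex=1.183, x_land=55.892, impact vy=-4.818
  bounce: vy ← 0.48·4.818 = 2.313
Arc 4: start y=0.000, vy=2.313 → t=0.471, apex=0.273, x_land=60.018, impact vy=-2.313
  bounce: vy ← 0.48·2.313 = 1.110
Arc 5: start y=0.000, vy=1.110 → t=0.226, apex=0.063, x_land=61.998, impact vy=-1.110
  bounce: vy ← 0.48·1.110 = 0.533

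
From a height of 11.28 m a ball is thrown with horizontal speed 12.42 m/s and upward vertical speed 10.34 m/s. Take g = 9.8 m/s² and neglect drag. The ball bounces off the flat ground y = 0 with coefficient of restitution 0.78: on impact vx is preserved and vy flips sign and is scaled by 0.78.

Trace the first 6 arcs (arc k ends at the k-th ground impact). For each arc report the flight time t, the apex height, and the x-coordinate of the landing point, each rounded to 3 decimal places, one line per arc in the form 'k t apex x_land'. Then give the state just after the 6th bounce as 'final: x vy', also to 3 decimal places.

Arc 1: start y=11.280, vy=10.340 → t=2.903, apex=16.735, x_land=36.057, impact vy=-18.111
  bounce: vy ← 0.78·18.111 = 14.126
Arc 2: start y=0.000, vy=14.126 → t=2.883, apex=10.181, x_land=71.863, impact vy=-14.126
  bounce: vy ← 0.78·14.126 = 11.019
Arc 3: start y=0.000, vy=11.019 → t=2.249, apex=6.194, x_land=99.792, impact vy=-11.019
  bounce: vy ← 0.78·11.019 = 8.595
Arc 4: start y=0.000, vy=8.595 → t=1.754, apex=3.769, x_land=121.577, impact vy=-8.595
  bounce: vy ← 0.78·8.595 = 6.704
Arc 5: start y=0.000, vy=6.704 → t=1.368, apex=2.293, x_land=138.569, impact vy=-6.704
  bounce: vy ← 0.78·6.704 = 5.229
Arc 6: start y=0.000, vy=5.229 → t=1.067, apex=1.395, x_land=151.823, impact vy=-5.229
  bounce: vy ← 0.78·5.229 = 4.079

1 2.903 16.735 36.057
2 2.883 10.181 71.863
3 2.249 6.194 99.792
4 1.754 3.769 121.577
5 1.368 2.293 138.569
6 1.067 1.395 151.823
final: 151.823 4.079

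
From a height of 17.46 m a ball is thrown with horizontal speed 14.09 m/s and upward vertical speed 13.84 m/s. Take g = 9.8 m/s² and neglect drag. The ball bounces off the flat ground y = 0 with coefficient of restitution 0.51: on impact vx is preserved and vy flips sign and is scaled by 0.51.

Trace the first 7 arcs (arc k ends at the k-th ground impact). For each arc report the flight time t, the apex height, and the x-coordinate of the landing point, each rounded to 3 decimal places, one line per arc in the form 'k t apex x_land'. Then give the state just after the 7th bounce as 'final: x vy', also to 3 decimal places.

1 3.770 27.233 53.115
2 2.405 7.083 86.997
3 1.226 1.842 104.276
4 0.625 0.479 113.088
5 0.319 0.125 117.583
6 0.163 0.032 119.875
7 0.083 0.008 121.044
final: 121.044 0.207

Arc 1: start y=17.460, vy=13.840 → t=3.770, apex=27.233, x_land=53.115, impact vy=-23.103
  bounce: vy ← 0.51·23.103 = 11.783
Arc 2: start y=0.000, vy=11.783 → t=2.405, apex=7.083, x_land=86.997, impact vy=-11.783
  bounce: vy ← 0.51·11.783 = 6.009
Arc 3: start y=0.000, vy=6.009 → t=1.226, apex=1.842, x_land=104.276, impact vy=-6.009
  bounce: vy ← 0.51·6.009 = 3.065
Arc 4: start y=0.000, vy=3.065 → t=0.625, apex=0.479, x_land=113.088, impact vy=-3.065
  bounce: vy ← 0.51·3.065 = 1.563
Arc 5: start y=0.000, vy=1.563 → t=0.319, apex=0.125, x_land=117.583, impact vy=-1.563
  bounce: vy ← 0.51·1.563 = 0.797
Arc 6: start y=0.000, vy=0.797 → t=0.163, apex=0.032, x_land=119.875, impact vy=-0.797
  bounce: vy ← 0.51·0.797 = 0.407
Arc 7: start y=0.000, vy=0.407 → t=0.083, apex=0.008, x_land=121.044, impact vy=-0.407
  bounce: vy ← 0.51·0.407 = 0.207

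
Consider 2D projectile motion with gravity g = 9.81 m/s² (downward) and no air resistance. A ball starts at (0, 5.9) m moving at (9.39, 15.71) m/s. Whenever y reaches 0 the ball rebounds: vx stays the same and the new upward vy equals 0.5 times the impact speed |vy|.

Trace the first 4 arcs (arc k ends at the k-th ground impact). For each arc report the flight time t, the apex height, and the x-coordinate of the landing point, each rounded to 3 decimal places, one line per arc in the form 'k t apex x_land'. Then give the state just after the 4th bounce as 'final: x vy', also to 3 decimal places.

Arc 1: start y=5.900, vy=15.710 → t=3.542, apex=18.479, x_land=33.263, impact vy=-19.041
  bounce: vy ← 0.5·19.041 = 9.521
Arc 2: start y=0.000, vy=9.521 → t=1.941, apex=4.620, x_land=51.489, impact vy=-9.521
  bounce: vy ← 0.5·9.521 = 4.760
Arc 3: start y=0.000, vy=4.760 → t=0.970, apex=1.155, x_land=60.602, impact vy=-4.760
  bounce: vy ← 0.5·4.760 = 2.380
Arc 4: start y=0.000, vy=2.380 → t=0.485, apex=0.289, x_land=65.158, impact vy=-2.380
  bounce: vy ← 0.5·2.380 = 1.190

1 3.542 18.479 33.263
2 1.941 4.620 51.489
3 0.970 1.155 60.602
4 0.485 0.289 65.158
final: 65.158 1.190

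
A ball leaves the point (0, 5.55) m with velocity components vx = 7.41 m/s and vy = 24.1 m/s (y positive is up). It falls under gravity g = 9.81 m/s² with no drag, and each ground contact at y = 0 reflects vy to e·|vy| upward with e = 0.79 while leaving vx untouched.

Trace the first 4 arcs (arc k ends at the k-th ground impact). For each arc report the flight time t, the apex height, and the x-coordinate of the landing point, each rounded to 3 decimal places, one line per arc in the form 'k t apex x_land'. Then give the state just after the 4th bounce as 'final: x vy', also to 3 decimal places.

Arc 1: start y=5.550, vy=24.100 → t=5.134, apex=35.153, x_land=38.041, impact vy=-26.262
  bounce: vy ← 0.79·26.262 = 20.747
Arc 2: start y=0.000, vy=20.747 → t=4.230, apex=21.939, x_land=69.384, impact vy=-20.747
  bounce: vy ← 0.79·20.747 = 16.390
Arc 3: start y=0.000, vy=16.390 → t=3.342, apex=13.692, x_land=94.145, impact vy=-16.390
  bounce: vy ← 0.79·16.390 = 12.948
Arc 4: start y=0.000, vy=12.948 → t=2.640, apex=8.545, x_land=113.706, impact vy=-12.948
  bounce: vy ← 0.79·12.948 = 10.229

1 5.134 35.153 38.041
2 4.230 21.939 69.384
3 3.342 13.692 94.145
4 2.640 8.545 113.706
final: 113.706 10.229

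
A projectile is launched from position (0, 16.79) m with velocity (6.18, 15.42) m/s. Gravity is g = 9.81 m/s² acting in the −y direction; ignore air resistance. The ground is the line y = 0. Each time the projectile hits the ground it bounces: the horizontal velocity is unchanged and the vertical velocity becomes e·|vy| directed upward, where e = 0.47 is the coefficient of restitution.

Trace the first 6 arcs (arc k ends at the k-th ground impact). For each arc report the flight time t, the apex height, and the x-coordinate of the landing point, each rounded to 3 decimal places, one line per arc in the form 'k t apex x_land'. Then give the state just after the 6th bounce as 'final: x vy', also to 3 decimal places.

Arc 1: start y=16.790, vy=15.420 → t=4.000, apex=28.909, x_land=24.717, impact vy=-23.816
  bounce: vy ← 0.47·23.816 = 11.193
Arc 2: start y=0.000, vy=11.193 → t=2.282, apex=6.386, x_land=38.820, impact vy=-11.193
  bounce: vy ← 0.47·11.193 = 5.261
Arc 3: start y=0.000, vy=5.261 → t=1.073, apex=1.411, x_land=45.449, impact vy=-5.261
  bounce: vy ← 0.47·5.261 = 2.473
Arc 4: start y=0.000, vy=2.473 → t=0.504, apex=0.312, x_land=48.564, impact vy=-2.473
  bounce: vy ← 0.47·2.473 = 1.162
Arc 5: start y=0.000, vy=1.162 → t=0.237, apex=0.069, x_land=50.029, impact vy=-1.162
  bounce: vy ← 0.47·1.162 = 0.546
Arc 6: start y=0.000, vy=0.546 → t=0.111, apex=0.015, x_land=50.717, impact vy=-0.546
  bounce: vy ← 0.47·0.546 = 0.257

1 4.000 28.909 24.717
2 2.282 6.386 38.820
3 1.073 1.411 45.449
4 0.504 0.312 48.564
5 0.237 0.069 50.029
6 0.111 0.015 50.717
final: 50.717 0.257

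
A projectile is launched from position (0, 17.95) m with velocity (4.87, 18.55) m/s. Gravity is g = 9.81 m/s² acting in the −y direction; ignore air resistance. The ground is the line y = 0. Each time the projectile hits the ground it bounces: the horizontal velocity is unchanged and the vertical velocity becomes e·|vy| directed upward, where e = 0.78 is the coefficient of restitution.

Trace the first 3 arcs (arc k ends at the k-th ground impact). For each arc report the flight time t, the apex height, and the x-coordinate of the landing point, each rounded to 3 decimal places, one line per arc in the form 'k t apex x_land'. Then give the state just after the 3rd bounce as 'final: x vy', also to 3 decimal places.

1 4.581 35.488 22.308
2 4.196 21.591 42.743
3 3.273 13.136 58.683
final: 58.683 12.522

Arc 1: start y=17.950, vy=18.550 → t=4.581, apex=35.488, x_land=22.308, impact vy=-26.387
  bounce: vy ← 0.78·26.387 = 20.582
Arc 2: start y=0.000, vy=20.582 → t=4.196, apex=21.591, x_land=42.743, impact vy=-20.582
  bounce: vy ← 0.78·20.582 = 16.054
Arc 3: start y=0.000, vy=16.054 → t=3.273, apex=13.136, x_land=58.683, impact vy=-16.054
  bounce: vy ← 0.78·16.054 = 12.522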